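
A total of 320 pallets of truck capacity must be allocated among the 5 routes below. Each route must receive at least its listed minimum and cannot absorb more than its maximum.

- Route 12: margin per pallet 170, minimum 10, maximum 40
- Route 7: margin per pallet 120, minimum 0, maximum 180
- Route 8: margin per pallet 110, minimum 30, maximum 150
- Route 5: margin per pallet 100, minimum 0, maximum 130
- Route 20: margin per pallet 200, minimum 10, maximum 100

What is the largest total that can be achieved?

48100

Meeting every minimum uses 10+0+30+0+10 = 50 pallets, leaving 270.
Order the routes by margin per pallet: Route 20 200 > Route 12 170 > Route 7 120 > Route 8 110 > Route 5 100.
Route 20: +90 to 100 (cap) — 180 left.
Route 12 takes 30 more to reach its cap of 40 — 150 left.
Only 150 left; Route 7 takes them to reach 150.
Total = 170×40 + 120×150 + 110×30 + 200×100 = 48100.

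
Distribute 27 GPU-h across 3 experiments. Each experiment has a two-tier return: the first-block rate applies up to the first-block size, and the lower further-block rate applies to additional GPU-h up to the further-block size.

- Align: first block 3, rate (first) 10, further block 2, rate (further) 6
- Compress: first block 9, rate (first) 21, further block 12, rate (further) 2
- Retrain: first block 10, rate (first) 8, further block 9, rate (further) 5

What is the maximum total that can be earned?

Order all 6 blocks by rate: Compress/tier1 21 > Align/tier1 10 > Retrain/tier1 8 > Align/tier2 6 > Retrain/tier2 5 > Compress/tier2 2.
Compress tier1 at 21: fill all 9 → 18 left.
Align/tier1 (10): +3 → 15 left.
Retrain tier1 at 8: fill all 10 → 5 left.
Align/tier2 (6): +2 → 3 left.
Retrain/tier2: +3 of 9 at 5; pool empty.
Total = 21×9 + 10×3 + 8×10 + 6×2 + 5×3 = 326.

326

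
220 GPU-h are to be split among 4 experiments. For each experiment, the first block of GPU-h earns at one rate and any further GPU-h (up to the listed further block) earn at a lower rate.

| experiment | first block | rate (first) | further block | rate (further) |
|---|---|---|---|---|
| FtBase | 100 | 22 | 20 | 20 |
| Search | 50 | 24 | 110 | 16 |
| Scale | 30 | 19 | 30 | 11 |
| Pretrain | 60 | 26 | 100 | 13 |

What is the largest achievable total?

5160

Treat each block as its own option and order by rate: Pretrain/first 26 > Search/first 24 > FtBase/first 22 > FtBase/second 20 > Scale/first 19 > Search/second 16 > Pretrain/second 13 > Scale/second 11.
Pretrain first at 26: fill all 60 — 160 left.
Fill Search first block (50 at 24) — 110 left.
FtBase first at 22: fill all 100 — 10 left.
FtBase/second: +10 of 20 at 20; pool empty.
Total = 26×60 + 24×50 + 22×100 + 20×10 = 5160.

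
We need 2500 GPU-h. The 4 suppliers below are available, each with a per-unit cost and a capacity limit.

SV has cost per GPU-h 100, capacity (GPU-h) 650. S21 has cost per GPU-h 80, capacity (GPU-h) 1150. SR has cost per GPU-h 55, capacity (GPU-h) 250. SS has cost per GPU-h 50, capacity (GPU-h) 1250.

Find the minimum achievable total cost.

Cheapest first:
SS at 50: take all 1250 GPU-h → 1250 still needed.
Take 250 from SR at 55 → need 1000 more.
S21 (80): take the remaining 1000 → done.
SV: unused.
Cost = 1250×50 + 250×55 + 1000×80 = 156250.

156250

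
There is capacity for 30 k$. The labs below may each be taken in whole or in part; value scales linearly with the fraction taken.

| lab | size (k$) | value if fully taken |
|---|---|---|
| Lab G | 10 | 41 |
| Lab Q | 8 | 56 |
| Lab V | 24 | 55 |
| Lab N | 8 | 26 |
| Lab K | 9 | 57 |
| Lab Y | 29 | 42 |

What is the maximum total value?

Rank by value-to-size ratio: Lab Q 56/8≈7, Lab K 57/9≈6.33, Lab G 41/10≈4.1, Lab N 26/8≈3.25, Lab V 55/24≈2.29, Lab Y 42/29≈1.45.
Lab Q: take in full, 8 k$ for value 56 — 22 left.
Take all of Lab K (9 k$, value 57) — 13 k$ left.
All 10 k$ of Lab G fit (value 41) — 3 remain.
3 k$ left: a 3/8 share of Lab N gives 26×3/8 = 9.75.
Total value = 163.75.

163.75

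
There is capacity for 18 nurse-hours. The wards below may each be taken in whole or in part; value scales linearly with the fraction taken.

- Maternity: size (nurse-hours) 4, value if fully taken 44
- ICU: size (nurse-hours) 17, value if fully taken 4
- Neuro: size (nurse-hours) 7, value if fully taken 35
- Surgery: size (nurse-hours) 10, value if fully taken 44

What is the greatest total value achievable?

Rank by value-to-size ratio: Maternity 44/4≈11, Neuro 35/7≈5, Surgery 44/10≈4.4, ICU 4/17≈0.235.
Take all of Maternity (4 nurse-hours, value 44) → 14 nurse-hours left.
Neuro: take in full, 7 nurse-hours for value 35 → 7 left.
Only 7 nurse-hours remain; take 7/10 of Surgery for value 44×7/10 = 30.8.
Total value = 109.8.

109.8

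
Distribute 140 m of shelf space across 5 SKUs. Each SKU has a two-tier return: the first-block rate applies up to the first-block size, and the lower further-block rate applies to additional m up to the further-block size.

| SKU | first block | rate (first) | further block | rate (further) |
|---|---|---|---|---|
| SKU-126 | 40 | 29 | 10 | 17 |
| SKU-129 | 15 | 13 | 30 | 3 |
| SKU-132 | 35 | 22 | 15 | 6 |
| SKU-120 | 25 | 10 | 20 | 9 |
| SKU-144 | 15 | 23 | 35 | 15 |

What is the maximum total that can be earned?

Rank every tier by rate: SKU-126/first 29 > SKU-144/first 23 > SKU-132/first 22 > SKU-126/second 17 > SKU-144/second 15 > SKU-129/first 13 > SKU-120/first 10 > SKU-120/second 9 > SKU-132/second 6 > SKU-129/second 3.
SKU-126 first at 29: fill all 40 — 100 left.
Fill SKU-144 first block (15 at 23) — 85 left.
Fill SKU-132 first block (35 at 22) — 50 left.
SKU-126/second (17): +10 — 40 left.
SKU-144 second at 15: fill all 35 — 5 left.
5 remain; put them into SKU-129 first at 13.
Total = 29×40 + 23×15 + 22×35 + 17×10 + 15×35 + 13×5 = 3035.

3035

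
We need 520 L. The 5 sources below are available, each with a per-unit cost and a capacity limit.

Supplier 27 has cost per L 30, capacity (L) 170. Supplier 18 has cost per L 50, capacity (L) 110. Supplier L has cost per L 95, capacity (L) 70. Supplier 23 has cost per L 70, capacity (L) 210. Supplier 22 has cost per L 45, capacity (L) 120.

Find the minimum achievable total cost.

24400

Cheapest first:
Supplier 27 (30): use full 170 — 350 L to go.
Take 120 from Supplier 22 at 45 — need 230 more.
Supplier 18 at 50: take all 110 L — 120 still needed.
Take 120 from Supplier 23 at 70 to finish.
Supplier L: unused.
Cost = 170×30 + 120×45 + 110×50 + 120×70 = 24400.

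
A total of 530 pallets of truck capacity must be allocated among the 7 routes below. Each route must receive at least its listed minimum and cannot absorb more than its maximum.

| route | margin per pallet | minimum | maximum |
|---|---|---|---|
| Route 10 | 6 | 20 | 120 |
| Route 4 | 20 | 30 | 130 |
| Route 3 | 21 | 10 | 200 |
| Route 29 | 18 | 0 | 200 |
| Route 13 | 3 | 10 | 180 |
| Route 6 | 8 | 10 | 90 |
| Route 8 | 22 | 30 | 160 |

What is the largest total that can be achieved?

10550

Meeting every minimum uses 20+30+10+0+10+10+30 = 110 pallets, leaving 420.
Order the routes by margin per pallet: Route 8 22 > Route 3 21 > Route 4 20 > Route 29 18 > Route 6 8 > Route 10 6 > Route 13 3.
Give Route 8 130 more to hit its cap of 160 — 290 left.
Route 3 takes 190 more to reach its cap of 200 — 100 left.
Route 4: +100 to 130 (cap) — 0 left.
Total = 6×20 + 20×130 + 21×200 + 3×10 + 8×10 + 22×160 = 10550.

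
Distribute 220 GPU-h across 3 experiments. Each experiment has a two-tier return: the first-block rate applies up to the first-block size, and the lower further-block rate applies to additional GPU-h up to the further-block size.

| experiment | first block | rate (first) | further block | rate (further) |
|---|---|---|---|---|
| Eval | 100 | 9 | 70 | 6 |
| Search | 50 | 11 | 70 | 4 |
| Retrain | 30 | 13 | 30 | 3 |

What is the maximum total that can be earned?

2080

Order all 6 blocks by rate: Retrain/first 13 > Search/first 11 > Eval/first 9 > Eval/second 6 > Search/second 4 > Retrain/second 3.
Retrain first at 13: fill all 30 → 190 left.
Search first at 11: fill all 50 → 140 left.
Eval/first (9): +100 → 40 left.
Eval/second: +40 of 70 at 6; pool empty.
Total = 13×30 + 11×50 + 9×100 + 6×40 = 2080.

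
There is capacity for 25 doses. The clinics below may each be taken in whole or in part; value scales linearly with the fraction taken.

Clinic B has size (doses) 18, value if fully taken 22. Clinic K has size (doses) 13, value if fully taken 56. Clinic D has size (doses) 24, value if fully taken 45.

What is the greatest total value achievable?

78.5

Rank by value-to-size ratio: Clinic K 56/13≈4.31, Clinic D 45/24≈1.88, Clinic B 22/18≈1.22.
Take all of Clinic K (13 doses, value 56) — 12 doses left.
Fill the last 12 doses with part of Clinic D: 12/24 of it earns 22.5.
Total value = 78.5.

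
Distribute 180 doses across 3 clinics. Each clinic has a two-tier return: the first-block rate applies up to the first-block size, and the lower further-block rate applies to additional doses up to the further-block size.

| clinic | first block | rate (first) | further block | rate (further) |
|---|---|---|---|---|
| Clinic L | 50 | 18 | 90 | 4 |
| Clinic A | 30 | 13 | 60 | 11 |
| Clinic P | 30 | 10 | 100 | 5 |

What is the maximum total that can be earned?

Rank every tier by rate: Clinic L/tier1 18 > Clinic A/tier1 13 > Clinic A/tier2 11 > Clinic P/tier1 10 > Clinic P/tier2 5 > Clinic L/tier2 4.
Clinic L tier1 at 18: fill all 50 — 130 left.
Fill Clinic A tier1 block (30 at 13) — 100 left.
Clinic A tier2 at 11: fill all 60 — 40 left.
Clinic P/tier1 (10): +30 — 10 left.
Clinic P tier2 at 5: only 10 left, fill 10.
Total = 18×50 + 13×30 + 11×60 + 10×30 + 5×10 = 2300.

2300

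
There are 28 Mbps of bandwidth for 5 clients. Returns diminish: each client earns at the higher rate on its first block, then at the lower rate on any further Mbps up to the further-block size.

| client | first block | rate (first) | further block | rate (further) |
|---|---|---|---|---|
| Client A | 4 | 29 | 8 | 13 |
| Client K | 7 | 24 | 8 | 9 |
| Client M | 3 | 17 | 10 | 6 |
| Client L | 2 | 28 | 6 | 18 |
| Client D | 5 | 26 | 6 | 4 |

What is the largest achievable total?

Order all 10 blocks by rate: Client A/first 29 > Client L/first 28 > Client D/first 26 > Client K/first 24 > Client L/second 18 > Client M/first 17 > Client A/second 13 > Client K/second 9 > Client M/second 6 > Client D/second 4.
Client A/first (29): +4 → 24 left.
Fill Client L first block (2 at 28) → 22 left.
Fill Client D first block (5 at 26) → 17 left.
Client K first at 24: fill all 7 → 10 left.
Client L/second (18): +6 → 4 left.
Client M first at 17: fill all 3 → 1 left.
1 remain; put them into Client A second at 13.
Total = 29×4 + 28×2 + 26×5 + 24×7 + 18×6 + 17×3 + 13×1 = 642.

642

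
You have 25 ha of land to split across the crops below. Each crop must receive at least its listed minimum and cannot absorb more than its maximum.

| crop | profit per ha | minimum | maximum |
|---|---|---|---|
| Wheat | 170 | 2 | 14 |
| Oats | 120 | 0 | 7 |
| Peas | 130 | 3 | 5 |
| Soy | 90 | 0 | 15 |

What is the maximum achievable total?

3750

Meeting every minimum uses 2+0+3+0 = 5 ha, leaving 20.
Order the crops by profit per ha: Wheat 170 > Peas 130 > Oats 120 > Soy 90.
Wheat: +12 to 14 (cap) — 8 left.
Peas takes 2 more to reach its cap of 5 — 6 left.
Only 6 left; Oats takes them to reach 6.
Total = 170×14 + 120×6 + 130×5 = 3750.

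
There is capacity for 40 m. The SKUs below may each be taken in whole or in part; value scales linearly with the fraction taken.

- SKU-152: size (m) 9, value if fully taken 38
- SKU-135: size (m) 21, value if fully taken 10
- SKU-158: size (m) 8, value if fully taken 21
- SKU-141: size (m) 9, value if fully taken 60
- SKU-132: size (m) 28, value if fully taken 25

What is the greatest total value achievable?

Sort by value density: SKU-141 60/9≈6.67, SKU-152 38/9≈4.22, SKU-158 21/8≈2.62, SKU-132 25/28≈0.893, SKU-135 10/21≈0.476.
SKU-141: take in full, 9 m for value 60 — 31 left.
All 9 m of SKU-152 fit (value 38) — 22 remain.
Take all of SKU-158 (8 m, value 21) — 14 m left.
14 m left: a 14/28 share of SKU-132 gives 25×14/28 = 12.5.
Total value = 131.5.

131.5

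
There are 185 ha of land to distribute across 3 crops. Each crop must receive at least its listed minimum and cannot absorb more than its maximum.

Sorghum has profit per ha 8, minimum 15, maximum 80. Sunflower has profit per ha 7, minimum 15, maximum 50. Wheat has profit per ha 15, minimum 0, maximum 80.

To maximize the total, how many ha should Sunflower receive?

Meeting every minimum uses 15+15+0 = 30 ha, leaving 155.
Rank by profit per ha: Wheat 15 > Sorghum 8 > Sunflower 7.
Wheat takes 80 more to reach its cap of 80 ; 75 left.
Sorghum: +65 to 80 (cap) ; 10 left.
Sunflower: +10 (room for 35) → 25. Pool exhausted.

25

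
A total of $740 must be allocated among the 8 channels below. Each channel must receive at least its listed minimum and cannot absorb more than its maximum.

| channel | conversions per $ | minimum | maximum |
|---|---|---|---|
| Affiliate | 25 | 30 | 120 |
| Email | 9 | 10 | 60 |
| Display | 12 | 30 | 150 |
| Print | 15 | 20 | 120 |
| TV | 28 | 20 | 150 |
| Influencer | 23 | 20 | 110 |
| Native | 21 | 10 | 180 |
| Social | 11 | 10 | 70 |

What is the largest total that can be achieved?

Meeting every minimum uses 30+10+30+20+20+20+10+10 = 150 $, leaving 590.
Order the channels by conversions per $: TV 28 > Affiliate 25 > Influencer 23 > Native 21 > Print 15 > Display 12 > Social 11 > Email 9.
TV takes 130 more to reach its cap of 150 → 460 left.
Affiliate takes 90 more to reach its cap of 120 → 370 left.
Influencer: +90 to 110 (cap) → 280 left.
Native: +170 to 180 (cap) → 110 left.
Give Print 100 more to hit its cap of 120 → 10 left.
Display: +10 (room for 120) → 40. Pool exhausted.
Total = 25×120 + 9×10 + 12×40 + 15×120 + 28×150 + 23×110 + 21×180 + 11×10 = 15990.

15990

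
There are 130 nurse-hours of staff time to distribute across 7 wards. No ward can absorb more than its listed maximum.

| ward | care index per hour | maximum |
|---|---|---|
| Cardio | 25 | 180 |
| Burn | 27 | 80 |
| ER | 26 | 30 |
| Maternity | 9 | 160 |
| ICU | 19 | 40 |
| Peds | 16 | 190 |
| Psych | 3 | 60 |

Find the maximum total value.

3440

Rank by care index per hour: Burn 27 > ER 26 > Cardio 25 > ICU 19 > Peds 16 > Maternity 9 > Psych 3.
Burn: +80 to 80 (cap) ; 50 left.
ER: +30 to 30 (cap) ; 20 left.
Cardio has room for 180 but only 20 remain, so it gets 20.
Total = 25×20 + 27×80 + 26×30 = 3440.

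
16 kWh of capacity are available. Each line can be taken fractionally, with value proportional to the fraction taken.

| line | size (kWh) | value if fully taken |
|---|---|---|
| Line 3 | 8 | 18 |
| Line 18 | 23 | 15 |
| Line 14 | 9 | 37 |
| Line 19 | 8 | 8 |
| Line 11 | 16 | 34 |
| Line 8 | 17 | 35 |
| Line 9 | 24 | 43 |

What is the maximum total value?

Sort by value density: Line 14 37/9≈4.11, Line 3 18/8≈2.25, Line 11 34/16≈2.12, Line 8 35/17≈2.06, Line 9 43/24≈1.79, Line 19 8/8≈1, Line 18 15/23≈0.652.
Line 14: take in full, 9 kWh for value 37 — 7 left.
Fill the last 7 kWh with part of Line 3: 7/8 of it earns 15.75.
Total value = 52.75.

52.75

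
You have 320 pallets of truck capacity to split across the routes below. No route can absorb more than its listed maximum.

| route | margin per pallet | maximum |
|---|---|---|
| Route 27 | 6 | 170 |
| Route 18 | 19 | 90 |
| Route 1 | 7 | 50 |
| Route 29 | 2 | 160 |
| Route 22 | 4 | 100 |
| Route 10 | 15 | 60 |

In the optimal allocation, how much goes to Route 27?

Rank by margin per pallet: Route 18 19 > Route 10 15 > Route 1 7 > Route 27 6 > Route 22 4 > Route 29 2.
Route 18 takes 90 to reach its cap of 90 → 230 left.
Route 10 takes 60 to reach its cap of 60 → 170 left.
Route 1: +50 to 50 (cap) → 120 left.
Route 27: +120 (room for 170) → 120. Pool exhausted.

120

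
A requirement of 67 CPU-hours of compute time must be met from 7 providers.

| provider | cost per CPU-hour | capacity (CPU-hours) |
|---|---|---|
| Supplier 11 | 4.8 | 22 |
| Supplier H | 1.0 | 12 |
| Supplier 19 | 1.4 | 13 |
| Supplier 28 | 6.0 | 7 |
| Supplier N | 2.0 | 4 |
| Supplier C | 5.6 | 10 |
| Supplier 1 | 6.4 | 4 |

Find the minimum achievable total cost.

235.8

Cheapest first:
Supplier H (1.0): use full 12 ; 55 CPU-hours to go.
Supplier 19 at 1.4: take all 13 CPU-hours ; 42 still needed.
Supplier N (2.0): use full 4 ; 38 CPU-hours to go.
Take 22 from Supplier 11 at 4.8 ; need 16 more.
Take 10 from Supplier C at 5.6 ; need 6 more.
Supplier 28 at 6.0: take 6 of its 7 ; requirement met.
Supplier 1: unused.
Cost = 12×1.0 + 13×1.4 + 4×2.0 + 22×4.8 + 10×5.6 + 6×6.0 = 235.8.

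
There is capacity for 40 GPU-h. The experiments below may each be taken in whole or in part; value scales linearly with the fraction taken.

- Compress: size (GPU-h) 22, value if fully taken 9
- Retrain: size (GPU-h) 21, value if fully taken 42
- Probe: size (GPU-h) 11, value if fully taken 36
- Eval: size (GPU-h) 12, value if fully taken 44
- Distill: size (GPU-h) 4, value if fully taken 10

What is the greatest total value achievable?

Rank by value-to-size ratio: Eval 44/12≈3.67, Probe 36/11≈3.27, Distill 10/4≈2.5, Retrain 42/21≈2, Compress 9/22≈0.409.
Take all of Eval (12 GPU-h, value 44) → 28 GPU-h left.
Probe: take in full, 11 GPU-h for value 36 → 17 left.
Distill: take in full, 4 GPU-h for value 10 → 13 left.
Fill the last 13 GPU-h with part of Retrain: 13/21 of it earns 26.
Total value = 116.

116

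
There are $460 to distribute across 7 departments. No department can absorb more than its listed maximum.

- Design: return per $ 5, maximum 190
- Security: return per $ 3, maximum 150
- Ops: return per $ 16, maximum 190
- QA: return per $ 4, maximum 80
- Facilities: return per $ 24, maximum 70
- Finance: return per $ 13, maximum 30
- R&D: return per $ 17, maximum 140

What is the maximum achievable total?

Highest return per $ first: Facilities 24 > R&D 17 > Ops 16 > Finance 13 > Design 5 > QA 4 > Security 3.
Give Facilities 70 to hit its cap of 70 ; 390 left.
R&D takes 140 to reach its cap of 140 ; 250 left.
Ops takes 190 to reach its cap of 190 ; 60 left.
Finance takes 30 to reach its cap of 30 ; 30 left.
Design: +30 (room for 190) → 30. Pool exhausted.
Total = 5×30 + 16×190 + 24×70 + 13×30 + 17×140 = 7640.

7640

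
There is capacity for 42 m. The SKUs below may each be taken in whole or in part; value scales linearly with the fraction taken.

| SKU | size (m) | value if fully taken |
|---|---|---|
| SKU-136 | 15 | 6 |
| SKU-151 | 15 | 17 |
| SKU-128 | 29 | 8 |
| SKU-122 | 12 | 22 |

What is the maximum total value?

45

Rank by value-to-size ratio: SKU-122 22/12≈1.83, SKU-151 17/15≈1.13, SKU-136 6/15≈0.4, SKU-128 8/29≈0.276.
All 12 m of SKU-122 fit (value 22) — 30 remain.
All 15 m of SKU-151 fit (value 17) — 15 remain.
All 15 m of SKU-136 fit (value 6) — 0 remain.
Total value = 45.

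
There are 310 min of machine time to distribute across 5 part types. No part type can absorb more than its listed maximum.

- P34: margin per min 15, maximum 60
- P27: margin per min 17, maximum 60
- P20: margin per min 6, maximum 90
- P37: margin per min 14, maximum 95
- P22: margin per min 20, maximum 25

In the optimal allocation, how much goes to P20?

Order the part types by margin per min: P22 20 > P27 17 > P34 15 > P37 14 > P20 6.
P22: +25 to 25 (cap) → 285 left.
P27 takes 60 to reach its cap of 60 → 225 left.
P34 takes 60 to reach its cap of 60 → 165 left.
P37: +95 to 95 (cap) → 70 left.
P20: +70 (room for 90) → 70. Pool exhausted.

70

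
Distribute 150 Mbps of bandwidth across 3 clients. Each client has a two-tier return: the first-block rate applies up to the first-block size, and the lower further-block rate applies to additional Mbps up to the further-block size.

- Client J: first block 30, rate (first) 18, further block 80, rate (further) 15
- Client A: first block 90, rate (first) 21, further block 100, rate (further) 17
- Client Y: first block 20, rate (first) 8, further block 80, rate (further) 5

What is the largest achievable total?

2940

Rank every tier by rate: Client A/T1 21 > Client J/T1 18 > Client A/T2 17 > Client J/T2 15 > Client Y/T1 8 > Client Y/T2 5.
Fill Client A T1 block (90 at 21) — 60 left.
Client J T1 at 18: fill all 30 — 30 left.
Client A/T2: +30 of 100 at 17; pool empty.
Total = 21×90 + 18×30 + 17×30 = 2940.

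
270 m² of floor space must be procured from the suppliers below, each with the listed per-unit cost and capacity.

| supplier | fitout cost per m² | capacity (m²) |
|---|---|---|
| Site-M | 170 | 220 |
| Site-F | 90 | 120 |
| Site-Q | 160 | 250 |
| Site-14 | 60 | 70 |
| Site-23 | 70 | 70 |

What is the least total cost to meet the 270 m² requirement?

21500

Use suppliers in increasing cost order.
Site-14 (60): use full 70 — 200 m² to go.
Take 70 from Site-23 at 70 — need 130 more.
Take 120 from Site-F at 90 — need 10 more.
Site-Q at 160: take 10 of its 250 — requirement met.
Site-M: unused.
Cost = 70×60 + 70×70 + 120×90 + 10×160 = 21500.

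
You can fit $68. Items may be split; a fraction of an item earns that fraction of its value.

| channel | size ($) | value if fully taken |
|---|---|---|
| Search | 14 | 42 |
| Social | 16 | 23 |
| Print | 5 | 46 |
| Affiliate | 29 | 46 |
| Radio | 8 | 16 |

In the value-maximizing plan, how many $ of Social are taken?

12

Sort by value density: Print 46/5≈9.2, Search 42/14≈3, Radio 16/8≈2, Affiliate 46/29≈1.59, Social 23/16≈1.44.
Take all of Print (5 $, value 46) — 63 $ left.
Search: take in full, 14 $ for value 42 — 49 left.
Take all of Radio (8 $, value 16) — 41 $ left.
Affiliate: take in full, 29 $ for value 46 — 12 left.
Only 12 $ remain; take 12/16 of Social for value 23×12/16 = 17.25.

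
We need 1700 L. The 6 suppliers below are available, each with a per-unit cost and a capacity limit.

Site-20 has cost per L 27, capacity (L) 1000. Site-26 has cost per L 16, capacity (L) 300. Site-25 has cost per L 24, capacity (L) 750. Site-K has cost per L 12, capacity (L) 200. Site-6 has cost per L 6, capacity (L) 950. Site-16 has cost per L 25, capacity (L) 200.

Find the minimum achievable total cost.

Fill from the cheapest supplier first.
Site-6 at 6: take all 950 L ; 750 still needed.
Site-K at 12: take all 200 L ; 550 still needed.
Site-26 (16): use full 300 ; 250 L to go.
Site-25 at 24: take 250 of its 750 ; requirement met.
Site-16, Site-20: unused.
Cost = 950×6 + 200×12 + 300×16 + 250×24 = 18900.

18900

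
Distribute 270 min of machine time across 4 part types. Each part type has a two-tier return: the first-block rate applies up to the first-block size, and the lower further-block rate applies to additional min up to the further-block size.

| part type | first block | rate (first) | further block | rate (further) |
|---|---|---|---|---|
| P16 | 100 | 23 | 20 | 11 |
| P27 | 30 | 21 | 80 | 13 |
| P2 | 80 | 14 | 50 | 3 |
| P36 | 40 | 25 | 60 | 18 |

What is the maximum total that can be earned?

5570

Treat each block as its own option and order by rate: P36/tier1 25 > P16/tier1 23 > P27/tier1 21 > P36/tier2 18 > P2/tier1 14 > P27/tier2 13 > P16/tier2 11 > P2/tier2 3.
P36 tier1 at 25: fill all 40 ; 230 left.
P16/tier1 (23): +100 ; 130 left.
P27 tier1 at 21: fill all 30 ; 100 left.
P36/tier2 (18): +60 ; 40 left.
P2/tier1: +40 of 80 at 14; pool empty.
Total = 25×40 + 23×100 + 21×30 + 18×60 + 14×40 = 5570.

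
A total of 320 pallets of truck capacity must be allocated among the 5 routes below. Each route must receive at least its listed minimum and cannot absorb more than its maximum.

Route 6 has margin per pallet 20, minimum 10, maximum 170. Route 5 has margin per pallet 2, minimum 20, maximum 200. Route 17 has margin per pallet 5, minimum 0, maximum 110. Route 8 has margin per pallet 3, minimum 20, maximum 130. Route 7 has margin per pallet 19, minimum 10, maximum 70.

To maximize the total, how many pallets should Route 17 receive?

Meeting every minimum uses 10+20+0+20+10 = 60 pallets, leaving 260.
Rank by margin per pallet: Route 6 20 > Route 7 19 > Route 17 5 > Route 8 3 > Route 5 2.
Route 6: +160 to 170 (cap) → 100 left.
Give Route 7 60 more to hit its cap of 70 → 40 left.
Route 17 has room for 110 more but only 40 remain, so it gets 40.

40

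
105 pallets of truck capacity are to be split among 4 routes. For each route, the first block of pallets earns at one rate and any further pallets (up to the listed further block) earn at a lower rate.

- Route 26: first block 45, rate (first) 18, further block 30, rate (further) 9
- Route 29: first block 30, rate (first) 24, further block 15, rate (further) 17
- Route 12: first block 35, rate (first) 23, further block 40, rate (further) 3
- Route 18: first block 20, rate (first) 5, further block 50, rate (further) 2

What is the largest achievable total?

Order all 8 blocks by rate: Route 29/tier1 24 > Route 12/tier1 23 > Route 26/tier1 18 > Route 29/tier2 17 > Route 26/tier2 9 > Route 18/tier1 5 > Route 12/tier2 3 > Route 18/tier2 2.
Route 29/tier1 (24): +30 ; 75 left.
Route 12/tier1 (23): +35 ; 40 left.
40 remain; put them into Route 26 tier1 at 18.
Total = 24×30 + 23×35 + 18×40 = 2245.

2245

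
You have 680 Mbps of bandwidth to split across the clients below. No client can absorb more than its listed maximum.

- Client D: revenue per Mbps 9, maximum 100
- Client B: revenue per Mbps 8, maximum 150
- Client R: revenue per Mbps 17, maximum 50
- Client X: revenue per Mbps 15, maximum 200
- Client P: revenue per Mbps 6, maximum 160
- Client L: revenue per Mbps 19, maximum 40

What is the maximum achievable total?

7550

Rank by revenue per Mbps: Client L 19 > Client R 17 > Client X 15 > Client D 9 > Client B 8 > Client P 6.
Client L takes 40 to reach its cap of 40 — 640 left.
Client R: +50 to 50 (cap) — 590 left.
Client X takes 200 to reach its cap of 200 — 390 left.
Client D takes 100 to reach its cap of 100 — 290 left.
Client B: +150 to 150 (cap) — 140 left.
Client P: +140 (room for 160) → 140. Pool exhausted.
Total = 9×100 + 8×150 + 17×50 + 15×200 + 6×140 + 19×40 = 7550.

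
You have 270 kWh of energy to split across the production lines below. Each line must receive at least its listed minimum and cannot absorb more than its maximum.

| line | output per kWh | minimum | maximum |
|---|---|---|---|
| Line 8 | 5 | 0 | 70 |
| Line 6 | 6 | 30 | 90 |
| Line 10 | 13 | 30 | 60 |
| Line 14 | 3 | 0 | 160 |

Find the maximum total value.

1820

Meeting every minimum uses 0+30+30+0 = 60 kWh, leaving 210.
Highest output per kWh first: Line 10 13 > Line 6 6 > Line 8 5 > Line 14 3.
Give Line 10 30 more to hit its cap of 60 — 180 left.
Line 6 takes 60 more to reach its cap of 90 — 120 left.
Give Line 8 70 more to hit its cap of 70 — 50 left.
Line 14 has room for 160 more but only 50 remain, so it gets 50.
Total = 5×70 + 6×90 + 13×60 + 3×50 = 1820.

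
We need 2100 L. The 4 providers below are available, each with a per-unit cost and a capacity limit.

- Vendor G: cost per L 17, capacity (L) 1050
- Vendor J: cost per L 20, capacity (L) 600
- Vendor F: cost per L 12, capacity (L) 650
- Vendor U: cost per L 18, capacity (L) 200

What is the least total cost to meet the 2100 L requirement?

Use providers in increasing cost order.
Vendor F at 12: take all 650 L → 1450 still needed.
Vendor G at 17: take all 1050 L → 400 still needed.
Vendor U at 18: take all 200 L → 200 still needed.
Vendor J (20): take the remaining 200 → done.
Cost = 650×12 + 1050×17 + 200×18 + 200×20 = 33250.

33250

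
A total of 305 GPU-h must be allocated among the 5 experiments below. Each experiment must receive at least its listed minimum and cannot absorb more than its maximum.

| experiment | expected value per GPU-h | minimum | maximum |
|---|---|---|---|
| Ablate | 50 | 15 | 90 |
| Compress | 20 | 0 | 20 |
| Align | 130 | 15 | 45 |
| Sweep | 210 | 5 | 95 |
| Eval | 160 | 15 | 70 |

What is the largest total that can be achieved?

41600

Meeting every minimum uses 15+0+15+5+15 = 50 GPU-h, leaving 255.
Order the experiments by expected value per GPU-h: Sweep 210 > Eval 160 > Align 130 > Ablate 50 > Compress 20.
Sweep: +90 to 95 (cap) ; 165 left.
Eval: +55 to 70 (cap) ; 110 left.
Align takes 30 more to reach its cap of 45 ; 80 left.
Ablate takes 75 more to reach its cap of 90 ; 5 left.
Compress has room for 20 more but only 5 remain, so it gets 5.
Total = 50×90 + 20×5 + 130×45 + 210×95 + 160×70 = 41600.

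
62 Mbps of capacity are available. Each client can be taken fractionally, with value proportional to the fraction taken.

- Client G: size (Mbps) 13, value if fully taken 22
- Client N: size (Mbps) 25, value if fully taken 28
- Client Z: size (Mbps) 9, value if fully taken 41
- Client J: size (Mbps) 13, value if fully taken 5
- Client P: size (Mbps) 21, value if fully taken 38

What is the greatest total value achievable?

Best value per unit of size first: Client Z 41/9≈4.56, Client P 38/21≈1.81, Client G 22/13≈1.69, Client N 28/25≈1.12, Client J 5/13≈0.385.
All 9 Mbps of Client Z fit (value 41) ; 53 remain.
All 21 Mbps of Client P fit (value 38) ; 32 remain.
Take all of Client G (13 Mbps, value 22) ; 19 Mbps left.
Fill the last 19 Mbps with part of Client N: 19/25 of it earns 21.28.
Total value = 122.28.

122.28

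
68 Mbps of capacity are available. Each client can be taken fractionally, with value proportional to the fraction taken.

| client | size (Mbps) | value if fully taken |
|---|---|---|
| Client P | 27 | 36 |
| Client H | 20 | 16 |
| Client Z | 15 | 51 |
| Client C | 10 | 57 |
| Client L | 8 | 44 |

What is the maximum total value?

Sort by value density: Client C 57/10≈5.7, Client L 44/8≈5.5, Client Z 51/15≈3.4, Client P 36/27≈1.33, Client H 16/20≈0.8.
All 10 Mbps of Client C fit (value 57) — 58 remain.
All 8 Mbps of Client L fit (value 44) — 50 remain.
Client Z: take in full, 15 Mbps for value 51 — 35 left.
Take all of Client P (27 Mbps, value 36) — 8 Mbps left.
Only 8 Mbps remain; take 8/20 of Client H for value 16×8/20 = 6.4.
Total value = 194.4.

194.4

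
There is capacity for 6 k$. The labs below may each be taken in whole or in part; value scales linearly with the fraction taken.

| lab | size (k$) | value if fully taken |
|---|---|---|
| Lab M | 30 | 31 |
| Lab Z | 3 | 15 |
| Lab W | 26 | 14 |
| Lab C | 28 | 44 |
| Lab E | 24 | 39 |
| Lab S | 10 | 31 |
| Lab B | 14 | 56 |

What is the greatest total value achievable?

27

Best value per unit of size first: Lab Z 15/3≈5, Lab B 56/14≈4, Lab S 31/10≈3.1, Lab E 39/24≈1.62, Lab C 44/28≈1.57, Lab M 31/30≈1.03, Lab W 14/26≈0.538.
All 3 k$ of Lab Z fit (value 15) ; 3 remain.
Only 3 k$ remain; take 3/14 of Lab B for value 56×3/14 = 12.
Total value = 27.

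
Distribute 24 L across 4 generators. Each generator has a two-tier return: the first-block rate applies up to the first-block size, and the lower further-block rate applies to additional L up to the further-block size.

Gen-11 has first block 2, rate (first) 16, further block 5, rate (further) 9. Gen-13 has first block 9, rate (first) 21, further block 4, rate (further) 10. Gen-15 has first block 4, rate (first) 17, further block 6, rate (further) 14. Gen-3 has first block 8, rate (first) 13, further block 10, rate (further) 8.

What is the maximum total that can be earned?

Treat each block as its own option and order by rate: Gen-13/T1 21 > Gen-15/T1 17 > Gen-11/T1 16 > Gen-15/T2 14 > Gen-3/T1 13 > Gen-13/T2 10 > Gen-11/T2 9 > Gen-3/T2 8.
Gen-13 T1 at 21: fill all 9 → 15 left.
Fill Gen-15 T1 block (4 at 17) → 11 left.
Fill Gen-11 T1 block (2 at 16) → 9 left.
Gen-15/T2 (14): +6 → 3 left.
Gen-3 T1 at 13: only 3 left, fill 3.
Total = 21×9 + 17×4 + 16×2 + 14×6 + 13×3 = 412.

412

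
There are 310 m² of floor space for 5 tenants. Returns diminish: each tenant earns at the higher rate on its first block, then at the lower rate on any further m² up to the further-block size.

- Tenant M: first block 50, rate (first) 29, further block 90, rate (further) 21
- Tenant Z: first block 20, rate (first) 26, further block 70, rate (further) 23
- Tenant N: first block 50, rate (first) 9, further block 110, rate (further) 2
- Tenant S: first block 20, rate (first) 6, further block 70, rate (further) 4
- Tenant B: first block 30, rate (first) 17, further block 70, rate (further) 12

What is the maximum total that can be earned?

Rank every tier by rate: Tenant M/first 29 > Tenant Z/first 26 > Tenant Z/second 23 > Tenant M/second 21 > Tenant B/first 17 > Tenant B/second 12 > Tenant N/first 9 > Tenant S/first 6 > Tenant S/second 4 > Tenant N/second 2.
Fill Tenant M first block (50 at 29) ; 260 left.
Tenant Z first at 26: fill all 20 ; 240 left.
Tenant Z second at 23: fill all 70 ; 170 left.
Fill Tenant M second block (90 at 21) ; 80 left.
Fill Tenant B first block (30 at 17) ; 50 left.
Tenant B second at 12: only 50 left, fill 50.
Total = 29×50 + 26×20 + 23×70 + 21×90 + 17×30 + 12×50 = 6580.

6580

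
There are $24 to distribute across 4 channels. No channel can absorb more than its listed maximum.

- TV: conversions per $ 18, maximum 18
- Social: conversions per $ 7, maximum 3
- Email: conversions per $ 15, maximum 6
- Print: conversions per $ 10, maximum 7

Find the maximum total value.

414

Highest conversions per $ first: TV 18 > Email 15 > Print 10 > Social 7.
TV: +18 to 18 (cap) → 6 left.
Give Email 6 to hit its cap of 6 → 0 left.
Total = 18×18 + 15×6 = 414.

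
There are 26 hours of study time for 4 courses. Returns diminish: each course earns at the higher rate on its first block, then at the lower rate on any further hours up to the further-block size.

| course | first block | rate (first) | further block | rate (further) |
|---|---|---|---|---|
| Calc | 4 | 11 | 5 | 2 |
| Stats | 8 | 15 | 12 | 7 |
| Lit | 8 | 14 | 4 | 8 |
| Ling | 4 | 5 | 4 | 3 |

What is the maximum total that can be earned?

322

Order all 8 blocks by rate: Stats/tier1 15 > Lit/tier1 14 > Calc/tier1 11 > Lit/tier2 8 > Stats/tier2 7 > Ling/tier1 5 > Ling/tier2 3 > Calc/tier2 2.
Stats/tier1 (15): +8 — 18 left.
Fill Lit tier1 block (8 at 14) — 10 left.
Calc/tier1 (11): +4 — 6 left.
Lit/tier2 (8): +4 — 2 left.
Stats tier2 at 7: only 2 left, fill 2.
Total = 15×8 + 14×8 + 11×4 + 8×4 + 7×2 = 322.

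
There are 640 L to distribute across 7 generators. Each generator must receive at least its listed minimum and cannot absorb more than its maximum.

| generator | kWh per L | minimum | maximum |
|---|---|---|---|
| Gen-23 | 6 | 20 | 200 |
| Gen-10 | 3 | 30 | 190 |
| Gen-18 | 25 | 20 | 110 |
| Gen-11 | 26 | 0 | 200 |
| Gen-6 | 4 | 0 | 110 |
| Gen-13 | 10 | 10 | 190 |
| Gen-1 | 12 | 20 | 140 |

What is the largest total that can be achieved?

11240

Meeting every minimum uses 20+30+20+0+0+10+20 = 100 L, leaving 540.
Highest kWh per L first: Gen-11 26 > Gen-18 25 > Gen-1 12 > Gen-13 10 > Gen-23 6 > Gen-6 4 > Gen-10 3.
Gen-11 takes 200 more to reach its cap of 200 ; 340 left.
Gen-18: +90 to 110 (cap) ; 250 left.
Gen-1 takes 120 more to reach its cap of 140 ; 130 left.
Only 130 left; Gen-13 takes them to reach 140.
Total = 6×20 + 3×30 + 25×110 + 26×200 + 10×140 + 12×140 = 11240.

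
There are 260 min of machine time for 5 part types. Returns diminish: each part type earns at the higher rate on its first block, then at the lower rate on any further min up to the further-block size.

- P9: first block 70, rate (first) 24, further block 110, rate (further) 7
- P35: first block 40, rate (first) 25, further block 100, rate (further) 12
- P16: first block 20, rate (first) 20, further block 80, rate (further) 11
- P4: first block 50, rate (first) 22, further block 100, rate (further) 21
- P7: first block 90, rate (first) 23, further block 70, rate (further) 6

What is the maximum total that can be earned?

Order all 10 blocks by rate: P35/first 25 > P9/first 24 > P7/first 23 > P4/first 22 > P4/second 21 > P16/first 20 > P35/second 12 > P16/second 11 > P9/second 7 > P7/second 6.
P35 first at 25: fill all 40 ; 220 left.
Fill P9 first block (70 at 24) ; 150 left.
P7 first at 23: fill all 90 ; 60 left.
P4/first (22): +50 ; 10 left.
10 remain; put them into P4 second at 21.
Total = 25×40 + 24×70 + 23×90 + 22×50 + 21×10 = 6060.

6060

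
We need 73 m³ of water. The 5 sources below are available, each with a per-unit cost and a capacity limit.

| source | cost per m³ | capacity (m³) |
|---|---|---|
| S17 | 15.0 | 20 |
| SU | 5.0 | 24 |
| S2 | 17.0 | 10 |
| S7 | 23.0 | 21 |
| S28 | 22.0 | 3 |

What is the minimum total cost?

1024

Cheapest first:
SU (5.0): use full 24 — 49 m³ to go.
S17 at 15.0: take all 20 m³ — 29 still needed.
S2 (17.0): use full 10 — 19 m³ to go.
Take 3 from S28 at 22.0 — need 16 more.
S7 at 23.0: take 16 of its 21 — requirement met.
Cost = 24×5.0 + 20×15.0 + 10×17.0 + 3×22.0 + 16×23.0 = 1024.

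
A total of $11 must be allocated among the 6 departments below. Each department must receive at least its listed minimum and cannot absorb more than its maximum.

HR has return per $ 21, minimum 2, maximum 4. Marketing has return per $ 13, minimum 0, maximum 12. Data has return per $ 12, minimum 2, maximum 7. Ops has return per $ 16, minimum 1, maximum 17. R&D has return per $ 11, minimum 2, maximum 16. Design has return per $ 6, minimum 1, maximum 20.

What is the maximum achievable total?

168

Meeting every minimum uses 2+0+2+1+2+1 = 8 $, leaving 3.
Order the departments by return per $: HR 21 > Ops 16 > Marketing 13 > Data 12 > R&D 11 > Design 6.
HR takes 2 more to reach its cap of 4 → 1 left.
Ops: +1 (room for 16) → 2. Pool exhausted.
Total = 21×4 + 12×2 + 16×2 + 11×2 + 6×1 = 168.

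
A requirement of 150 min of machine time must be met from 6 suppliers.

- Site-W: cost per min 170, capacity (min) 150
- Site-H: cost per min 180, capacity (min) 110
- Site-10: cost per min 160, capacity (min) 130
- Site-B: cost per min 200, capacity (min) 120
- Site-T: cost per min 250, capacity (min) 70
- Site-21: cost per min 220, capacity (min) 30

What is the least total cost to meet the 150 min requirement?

Cheapest first:
Site-10 at 160: take all 130 min — 20 still needed.
Site-W (170): take the remaining 20 — done.
Site-H, Site-B, Site-21, Site-T: unused.
Cost = 130×160 + 20×170 = 24200.

24200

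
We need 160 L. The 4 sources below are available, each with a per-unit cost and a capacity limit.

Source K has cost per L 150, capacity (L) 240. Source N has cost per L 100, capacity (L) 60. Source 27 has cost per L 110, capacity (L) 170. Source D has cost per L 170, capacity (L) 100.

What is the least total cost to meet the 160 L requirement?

Use sources in increasing cost order.
Take 60 from Source N at 100 ; need 100 more.
Take 100 from Source 27 at 110 to finish.
Source K, Source D: unused.
Cost = 60×100 + 100×110 = 17000.

17000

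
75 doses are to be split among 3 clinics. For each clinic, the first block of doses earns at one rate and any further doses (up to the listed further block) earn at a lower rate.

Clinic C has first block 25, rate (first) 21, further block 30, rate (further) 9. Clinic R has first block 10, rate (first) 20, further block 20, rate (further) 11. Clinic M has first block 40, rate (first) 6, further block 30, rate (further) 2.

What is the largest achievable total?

Treat each block as its own option and order by rate: Clinic C/tier1 21 > Clinic R/tier1 20 > Clinic R/tier2 11 > Clinic C/tier2 9 > Clinic M/tier1 6 > Clinic M/tier2 2.
Clinic C/tier1 (21): +25 → 50 left.
Clinic R tier1 at 20: fill all 10 → 40 left.
Clinic R tier2 at 11: fill all 20 → 20 left.
Clinic C/tier2: +20 of 30 at 9; pool empty.
Total = 21×25 + 20×10 + 11×20 + 9×20 = 1125.

1125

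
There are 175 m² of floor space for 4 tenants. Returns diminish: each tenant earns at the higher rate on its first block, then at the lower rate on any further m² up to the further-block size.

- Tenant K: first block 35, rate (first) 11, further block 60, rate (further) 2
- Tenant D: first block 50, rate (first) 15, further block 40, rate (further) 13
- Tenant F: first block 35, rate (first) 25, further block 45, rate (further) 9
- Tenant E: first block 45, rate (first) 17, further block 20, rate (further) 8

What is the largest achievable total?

2965

Rank every tier by rate: Tenant F/first 25 > Tenant E/first 17 > Tenant D/first 15 > Tenant D/second 13 > Tenant K/first 11 > Tenant F/second 9 > Tenant E/second 8 > Tenant K/second 2.
Tenant F first at 25: fill all 35 ; 140 left.
Fill Tenant E first block (45 at 17) ; 95 left.
Fill Tenant D first block (50 at 15) ; 45 left.
Tenant D/second (13): +40 ; 5 left.
5 remain; put them into Tenant K first at 11.
Total = 25×35 + 17×45 + 15×50 + 13×40 + 11×5 = 2965.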